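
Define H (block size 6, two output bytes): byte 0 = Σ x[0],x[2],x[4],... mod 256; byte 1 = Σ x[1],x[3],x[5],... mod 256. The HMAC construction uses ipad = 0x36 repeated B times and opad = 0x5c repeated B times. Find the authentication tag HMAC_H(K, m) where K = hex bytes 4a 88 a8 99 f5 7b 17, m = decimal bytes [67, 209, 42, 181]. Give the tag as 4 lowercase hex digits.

fb14

Key hex bytes 4a 88 a8 99 f5 7b 17 is 7 bytes > B = 6, so hash it first: H(key) = fe 9c, then zero-pad to 6 bytes: K' = fe 9c 00 00 00 00.
K' ⊕ ipad = c8 aa 36 36 36 36.  K' ⊕ opad = a2 c0 5c 5c 5c 5c.
Inner input = (K'⊕ipad) ∥ m = c8 aa 36 36 36 36 ∥ 43 d1 2a b5.
Inner hash: even-index sum = 417 mod 256 = 161; odd-index sum = 668 mod 256 = 156 → a1 9c.
Outer input = (K'⊕opad) ∥ inner = a2 c0 5c 5c 5c 5c ∥ a1 9c.
Outer hash (tag): even-index sum = 507 mod 256 = 251; odd-index sum = 532 mod 256 = 20 → fb 14.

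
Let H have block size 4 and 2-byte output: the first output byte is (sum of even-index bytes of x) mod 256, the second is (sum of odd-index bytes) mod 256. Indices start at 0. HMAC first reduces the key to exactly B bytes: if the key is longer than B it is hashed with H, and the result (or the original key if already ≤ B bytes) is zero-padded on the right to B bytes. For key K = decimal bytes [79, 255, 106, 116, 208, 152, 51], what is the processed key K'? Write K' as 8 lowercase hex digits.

bc0b0000

|K| = 7 > B = 4, so first hash the key.
H(K): even-index sum = 444 mod 256 = 188; odd-index sum = 523 mod 256 = 11 → bc 0b.
Zero-pad H(K) = bc 0b to 4 bytes: K' = bc 0b 00 00.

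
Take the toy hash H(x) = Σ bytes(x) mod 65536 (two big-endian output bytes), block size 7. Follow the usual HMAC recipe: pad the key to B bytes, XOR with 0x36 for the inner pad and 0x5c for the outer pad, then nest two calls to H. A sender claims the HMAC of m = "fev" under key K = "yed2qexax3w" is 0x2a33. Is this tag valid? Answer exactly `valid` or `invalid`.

Key "yed2qexax3w" = 79 65 64 32 71 65 78 61 78 33 77 is 11 bytes > B = 7, so hash it first: H(key) = 04 45, then zero-pad to 7 bytes: K' = 04 45 00 00 00 00 00.
K' ⊕ ipad = 32 73 36 36 36 36 36; K' ⊕ opad = 58 19 5c 5c 5c 5c 5c.
Inner hash: sum = 50+115+54+54+54+54+54+102+101+118 = 756 → 02 f4.
Outer hash (recomputed tag): sum = 88+25+92+92+92+92+92+2+244 = 819 → 03 33.
Recomputed tag = 0333; claimed = 2a33 → mismatch.

invalid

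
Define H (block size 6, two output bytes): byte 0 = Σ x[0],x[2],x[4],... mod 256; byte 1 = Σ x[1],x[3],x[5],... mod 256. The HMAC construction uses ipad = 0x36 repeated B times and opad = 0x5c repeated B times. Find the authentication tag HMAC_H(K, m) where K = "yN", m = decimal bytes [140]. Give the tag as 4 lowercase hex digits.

24ae

Key "yN" = 79 4e is 2 bytes ≤ B = 6; zero-pad to 6 bytes: K' = 79 4e 00 00 00 00.
K' ⊕ ipad = 4f 78 36 36 36 36.  K' ⊕ opad = 25 12 5c 5c 5c 5c.
Inner input = (K'⊕ipad) ∥ m = 4f 78 36 36 36 36 ∥ 8c.
Inner hash: even-index sum = 327 mod 256 = 71; odd-index sum = 228 mod 256 = 228 → 47 e4.
Outer input = (K'⊕opad) ∥ inner = 25 12 5c 5c 5c 5c ∥ 47 e4.
Outer hash (tag): even-index sum = 292 mod 256 = 36; odd-index sum = 430 mod 256 = 174 → 24 ae.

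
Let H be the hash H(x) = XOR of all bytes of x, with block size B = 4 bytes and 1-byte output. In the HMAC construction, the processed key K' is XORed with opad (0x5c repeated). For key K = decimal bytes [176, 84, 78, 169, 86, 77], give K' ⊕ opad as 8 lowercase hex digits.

445c5c5c

Key decimal bytes [176, 84, 78, 169, 86, 77] = b0 54 4e a9 56 4d is 6 bytes > B = 4, so hash it first: H(key) = 18, then zero-pad to 4 bytes: K' = 18 00 00 00.
XOR each byte with 0x5c: 18⊕5c=44, 00⊕5c=5c, 00⊕5c=5c, 00⊕5c=5c.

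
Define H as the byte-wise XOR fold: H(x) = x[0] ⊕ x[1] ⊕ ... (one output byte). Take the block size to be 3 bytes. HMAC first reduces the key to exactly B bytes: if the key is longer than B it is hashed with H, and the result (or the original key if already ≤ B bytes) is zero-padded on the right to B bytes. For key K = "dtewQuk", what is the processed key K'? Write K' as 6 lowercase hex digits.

4d0000

|K| = 7 > B = 3, so first hash the key.
H(K): XOR 64⊕74⊕65⊕77⊕51⊕75⊕6b = 4d.
Zero-pad H(K) = 4d to 3 bytes: K' = 4d 00 00.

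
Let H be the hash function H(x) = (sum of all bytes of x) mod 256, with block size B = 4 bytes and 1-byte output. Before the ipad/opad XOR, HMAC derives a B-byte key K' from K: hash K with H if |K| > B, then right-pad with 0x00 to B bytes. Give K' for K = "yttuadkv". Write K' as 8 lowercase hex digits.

|K| = 8 > B = 4, so first hash the key.
H(K): sum = 121+116+116+117+97+100+107+118 = 892; mod 256 = 124 → 7c.
Zero-pad H(K) = 7c to 4 bytes: K' = 7c 00 00 00.

7c000000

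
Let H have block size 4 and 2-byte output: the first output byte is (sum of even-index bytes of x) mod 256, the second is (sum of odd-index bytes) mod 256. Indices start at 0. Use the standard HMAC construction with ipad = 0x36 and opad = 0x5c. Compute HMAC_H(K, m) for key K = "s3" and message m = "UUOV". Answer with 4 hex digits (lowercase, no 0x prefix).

Key "s3" = 73 33 is 2 bytes ≤ B = 4; zero-pad to 4 bytes: K' = 73 33 00 00.
K' ⊕ ipad = 45 05 36 36.  K' ⊕ opad = 2f 6f 5c 5c.
Inner input = (K'⊕ipad) ∥ m = 45 05 36 36 ∥ 55 55 4f 56.
Inner hash: even-index sum = 287 mod 256 = 31; odd-index sum = 230 mod 256 = 230 → 1f e6.
Outer input = (K'⊕opad) ∥ inner = 2f 6f 5c 5c ∥ 1f e6.
Outer hash (tag): even-index sum = 170 mod 256 = 170; odd-index sum = 433 mod 256 = 177 → aa b1.

aab1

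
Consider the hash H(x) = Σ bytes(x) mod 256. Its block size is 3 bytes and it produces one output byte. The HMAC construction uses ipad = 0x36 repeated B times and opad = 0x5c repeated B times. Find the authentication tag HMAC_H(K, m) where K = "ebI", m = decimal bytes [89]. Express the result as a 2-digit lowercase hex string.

Key "ebI" = 65 62 49 is exactly B = 3 bytes: K' = 65 62 49.
K' ⊕ ipad = 53 54 7f.  K' ⊕ opad = 39 3e 15.
Inner input = (K'⊕ipad) ∥ m = 53 54 7f ∥ 59.
Inner hash: sum = 83+84+127+89 = 383; mod 256 = 127 → 7f.
Outer input = (K'⊕opad) ∥ inner = 39 3e 15 ∥ 7f.
Outer hash (tag): sum = 57+62+21+127 = 267; mod 256 = 11 → 0b.

0b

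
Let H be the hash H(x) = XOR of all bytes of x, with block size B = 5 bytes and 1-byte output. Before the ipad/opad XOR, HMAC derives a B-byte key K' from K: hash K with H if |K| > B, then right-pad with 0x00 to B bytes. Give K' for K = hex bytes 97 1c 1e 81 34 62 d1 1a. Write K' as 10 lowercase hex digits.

8900000000

|K| = 8 > B = 5, so first hash the key.
H(K): XOR 97⊕1c⊕1e⊕81⊕34⊕62⊕d1⊕1a = 89.
Zero-pad H(K) = 89 to 5 bytes: K' = 89 00 00 00 00.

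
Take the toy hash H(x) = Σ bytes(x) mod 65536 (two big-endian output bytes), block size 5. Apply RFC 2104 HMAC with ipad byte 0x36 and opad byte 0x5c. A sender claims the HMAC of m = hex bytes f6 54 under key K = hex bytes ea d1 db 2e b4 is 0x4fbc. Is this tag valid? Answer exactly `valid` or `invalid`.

Key hex bytes ea d1 db 2e b4 is exactly B = 5 bytes: K' = ea d1 db 2e b4.
K' ⊕ ipad = dc e7 ed 18 82; K' ⊕ opad = b6 8d 87 72 e8.
Inner hash: sum = 220+231+237+24+130+246+84 = 1172 → 04 94.
Outer hash (recomputed tag): sum = 182+141+135+114+232+4+148 = 956 → 03 bc.
Recomputed tag = 03bc; claimed = 4fbc → mismatch.

invalid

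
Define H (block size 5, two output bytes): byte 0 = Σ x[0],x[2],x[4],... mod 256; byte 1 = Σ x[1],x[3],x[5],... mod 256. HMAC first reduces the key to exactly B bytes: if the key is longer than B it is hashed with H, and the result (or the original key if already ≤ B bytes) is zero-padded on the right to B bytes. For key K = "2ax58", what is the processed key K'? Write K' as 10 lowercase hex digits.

Key "2ax58" = 32 61 78 35 38 is exactly B = 5 bytes: K' = 32 61 78 35 38.

3261783538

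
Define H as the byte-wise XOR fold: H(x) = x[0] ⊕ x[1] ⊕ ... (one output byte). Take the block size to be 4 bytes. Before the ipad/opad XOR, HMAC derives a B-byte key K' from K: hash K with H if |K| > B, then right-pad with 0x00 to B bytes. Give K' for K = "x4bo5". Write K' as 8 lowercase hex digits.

|K| = 5 > B = 4, so first hash the key.
H(K): XOR 78⊕34⊕62⊕6f⊕35 = 74.
Zero-pad H(K) = 74 to 4 bytes: K' = 74 00 00 00.

74000000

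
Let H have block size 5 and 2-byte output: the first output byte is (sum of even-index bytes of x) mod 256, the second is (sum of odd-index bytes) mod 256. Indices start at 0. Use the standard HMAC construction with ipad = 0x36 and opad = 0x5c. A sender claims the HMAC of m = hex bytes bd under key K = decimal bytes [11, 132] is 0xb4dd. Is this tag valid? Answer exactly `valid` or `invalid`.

Key decimal bytes [11, 132] = 0b 84 is 2 bytes ≤ B = 5; zero-pad to 5 bytes: K' = 0b 84 00 00 00.
K' ⊕ ipad = 3d b2 36 36 36; K' ⊕ opad = 57 d8 5c 5c 5c.
Inner hash: even-index sum = 169 mod 256 = 169; odd-index sum = 421 mod 256 = 165 → a9 a5.
Outer hash (recomputed tag): even-index sum = 436 mod 256 = 180; odd-index sum = 477 mod 256 = 221 → b4 dd.
Recomputed tag = b4dd; claimed = b4dd → match.

valid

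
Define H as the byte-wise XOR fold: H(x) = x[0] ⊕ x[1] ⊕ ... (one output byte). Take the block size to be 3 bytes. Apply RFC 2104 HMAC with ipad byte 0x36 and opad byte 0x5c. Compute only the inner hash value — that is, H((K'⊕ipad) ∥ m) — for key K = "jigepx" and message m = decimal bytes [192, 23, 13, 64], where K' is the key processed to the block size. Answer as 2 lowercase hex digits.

a5

Key "jigepx" = 6a 69 67 65 70 78 is 6 bytes > B = 3, so hash it first: H(key) = 09, then zero-pad to 3 bytes: K' = 09 00 00.
K' ⊕ ipad = 3f 36 36.
Inner input = 3f 36 36 ∥ c0 17 0d 40.
Inner hash: XOR 3f⊕36⊕36⊕c0⊕17⊕0d⊕40 = a5.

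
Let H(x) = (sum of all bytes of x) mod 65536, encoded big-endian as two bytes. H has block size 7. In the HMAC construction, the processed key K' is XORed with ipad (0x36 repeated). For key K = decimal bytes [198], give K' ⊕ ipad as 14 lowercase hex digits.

Key decimal bytes [198] = c6 is 1 byte ≤ B = 7; zero-pad to 7 bytes: K' = c6 00 00 00 00 00 00.
XOR each byte with 0x36: c6⊕36=f0, 00⊕36=36, 00⊕36=36, 00⊕36=36, 00⊕36=36, 00⊕36=36, 00⊕36=36.

f0363636363636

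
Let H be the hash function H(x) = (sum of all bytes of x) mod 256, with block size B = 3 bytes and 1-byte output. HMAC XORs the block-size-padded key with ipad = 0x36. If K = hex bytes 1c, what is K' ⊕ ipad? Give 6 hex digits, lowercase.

2a3636

Key hex bytes 1c is 1 byte ≤ B = 3; zero-pad to 3 bytes: K' = 1c 00 00.
XOR each byte with 0x36: 1c⊕36=2a, 00⊕36=36, 00⊕36=36.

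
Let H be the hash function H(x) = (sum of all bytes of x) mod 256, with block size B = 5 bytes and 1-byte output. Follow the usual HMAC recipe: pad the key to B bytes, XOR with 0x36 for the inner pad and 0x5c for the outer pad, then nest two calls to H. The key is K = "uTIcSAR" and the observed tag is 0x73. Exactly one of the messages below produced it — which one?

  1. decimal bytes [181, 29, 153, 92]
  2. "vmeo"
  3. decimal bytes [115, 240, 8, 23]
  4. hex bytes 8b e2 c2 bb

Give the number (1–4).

Key "uTIcSAR" = 75 54 49 63 53 41 52 is 7 bytes > B = 5, so hash it first: H(key) = 5b, then zero-pad to 5 bytes: K' = 5b 00 00 00 00.
K' ⊕ ipad = 6d 36 36 36 36; K' ⊕ opad = 07 5c 5c 5c 5c.
m1: inner = H(6d 36 36 36 36 b5 1d 99 5c) = 0c; tag = H(07 5c 5c 5c 5c 0c) = 83
m2: inner = H(6d 36 36 36 36 76 6d 65 6f) = fc; tag = H(07 5c 5c 5c 5c fc) = 73 ← matches
m3: inner = H(6d 36 36 36 36 73 f0 08 17) = c7; tag = H(07 5c 5c 5c 5c c7) = 3e
m4: inner = H(6d 36 36 36 36 8b e2 c2 bb) = 2f; tag = H(07 5c 5c 5c 5c 2f) = a6

2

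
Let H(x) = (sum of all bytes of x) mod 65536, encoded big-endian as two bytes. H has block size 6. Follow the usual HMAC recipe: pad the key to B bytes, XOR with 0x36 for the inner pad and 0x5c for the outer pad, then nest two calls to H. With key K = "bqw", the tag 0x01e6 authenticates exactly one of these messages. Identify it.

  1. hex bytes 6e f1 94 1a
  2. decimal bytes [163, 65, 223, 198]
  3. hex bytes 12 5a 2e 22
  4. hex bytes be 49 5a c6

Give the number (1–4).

3

Key "bqw" = 62 71 77 is 3 bytes ≤ B = 6; zero-pad to 6 bytes: K' = 62 71 77 00 00 00.
K' ⊕ ipad = 54 47 41 36 36 36; K' ⊕ opad = 3e 2d 2b 5c 5c 5c.
m1: inner = H(54 47 41 36 36 36 6e f1 94 1a) = 03 8b; tag = H(3e 2d 2b 5c 5c 5c 03 8b) = 0238
m2: inner = H(54 47 41 36 36 36 a3 41 df c6) = 04 07; tag = H(3e 2d 2b 5c 5c 5c 04 07) = 01b5
m3: inner = H(54 47 41 36 36 36 12 5a 2e 22) = 02 3a; tag = H(3e 2d 2b 5c 5c 5c 02 3a) = 01e6 ← matches
m4: inner = H(54 47 41 36 36 36 be 49 5a c6) = 03 a5; tag = H(3e 2d 2b 5c 5c 5c 03 a5) = 0252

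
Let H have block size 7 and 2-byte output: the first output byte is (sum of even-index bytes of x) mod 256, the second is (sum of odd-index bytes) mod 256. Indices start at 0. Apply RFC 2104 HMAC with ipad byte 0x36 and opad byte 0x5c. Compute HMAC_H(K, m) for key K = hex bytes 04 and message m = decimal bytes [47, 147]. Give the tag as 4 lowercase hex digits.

3d7b

Key hex bytes 04 is 1 byte ≤ B = 7; zero-pad to 7 bytes: K' = 04 00 00 00 00 00 00.
K' ⊕ ipad = 32 36 36 36 36 36 36.  K' ⊕ opad = 58 5c 5c 5c 5c 5c 5c.
Inner input = (K'⊕ipad) ∥ m = 32 36 36 36 36 36 36 ∥ 2f 93.
Inner hash: even-index sum = 359 mod 256 = 103; odd-index sum = 209 mod 256 = 209 → 67 d1.
Outer input = (K'⊕opad) ∥ inner = 58 5c 5c 5c 5c 5c 5c ∥ 67 d1.
Outer hash (tag): even-index sum = 573 mod 256 = 61; odd-index sum = 379 mod 256 = 123 → 3d 7b.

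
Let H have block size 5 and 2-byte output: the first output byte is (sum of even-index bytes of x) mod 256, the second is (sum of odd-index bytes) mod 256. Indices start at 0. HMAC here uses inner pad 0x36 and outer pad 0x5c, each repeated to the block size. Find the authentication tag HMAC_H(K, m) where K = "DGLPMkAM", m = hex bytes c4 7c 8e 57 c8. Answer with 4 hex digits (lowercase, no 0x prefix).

Key "DGLPMkAM" = 44 47 4c 50 4d 6b 41 4d is 8 bytes > B = 5, so hash it first: H(key) = 1e 4f, then zero-pad to 5 bytes: K' = 1e 4f 00 00 00.
K' ⊕ ipad = 28 79 36 36 36.  K' ⊕ opad = 42 13 5c 5c 5c.
Inner input = (K'⊕ipad) ∥ m = 28 79 36 36 36 ∥ c4 7c 8e 57 c8.
Inner hash: even-index sum = 359 mod 256 = 103; odd-index sum = 713 mod 256 = 201 → 67 c9.
Outer input = (K'⊕opad) ∥ inner = 42 13 5c 5c 5c ∥ 67 c9.
Outer hash (tag): even-index sum = 451 mod 256 = 195; odd-index sum = 214 mod 256 = 214 → c3 d6.

c3d6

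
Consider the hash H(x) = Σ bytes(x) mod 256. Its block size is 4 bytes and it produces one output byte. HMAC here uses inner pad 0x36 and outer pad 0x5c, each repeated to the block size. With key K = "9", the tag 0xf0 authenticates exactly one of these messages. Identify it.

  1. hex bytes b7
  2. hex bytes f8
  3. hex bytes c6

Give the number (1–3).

Key "9" = 39 is 1 byte ≤ B = 4; zero-pad to 4 bytes: K' = 39 00 00 00.
K' ⊕ ipad = 0f 36 36 36; K' ⊕ opad = 65 5c 5c 5c.
m1: inner = H(0f 36 36 36 b7) = 68; tag = H(65 5c 5c 5c 68) = e1
m2: inner = H(0f 36 36 36 f8) = a9; tag = H(65 5c 5c 5c a9) = 22
m3: inner = H(0f 36 36 36 c6) = 77; tag = H(65 5c 5c 5c 77) = f0 ← matches

3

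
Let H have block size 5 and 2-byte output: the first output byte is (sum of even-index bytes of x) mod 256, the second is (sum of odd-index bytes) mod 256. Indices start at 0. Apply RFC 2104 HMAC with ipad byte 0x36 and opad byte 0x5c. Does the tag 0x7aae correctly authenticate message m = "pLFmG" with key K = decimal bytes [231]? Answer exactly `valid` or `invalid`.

Key decimal bytes [231] = e7 is 1 byte ≤ B = 5; zero-pad to 5 bytes: K' = e7 00 00 00 00.
K' ⊕ ipad = d1 36 36 36 36; K' ⊕ opad = bb 5c 5c 5c 5c.
Inner hash: even-index sum = 502 mod 256 = 246; odd-index sum = 361 mod 256 = 105 → f6 69.
Outer hash (recomputed tag): even-index sum = 476 mod 256 = 220; odd-index sum = 430 mod 256 = 174 → dc ae.
Recomputed tag = dcae; claimed = 7aae → mismatch.

invalid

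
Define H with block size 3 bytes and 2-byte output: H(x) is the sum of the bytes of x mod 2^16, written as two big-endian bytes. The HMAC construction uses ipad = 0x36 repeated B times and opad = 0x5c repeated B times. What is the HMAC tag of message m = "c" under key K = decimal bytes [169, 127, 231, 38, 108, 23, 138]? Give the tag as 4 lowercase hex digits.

Key decimal bytes [169, 127, 231, 38, 108, 23, 138] = a9 7f e7 26 6c 17 8a is 7 bytes > B = 3, so hash it first: H(key) = 03 42, then zero-pad to 3 bytes: K' = 03 42 00.
K' ⊕ ipad = 35 74 36.  K' ⊕ opad = 5f 1e 5c.
Inner input = (K'⊕ipad) ∥ m = 35 74 36 ∥ 63.
Inner hash: sum = 53+116+54+99 = 322 → 01 42.
Outer input = (K'⊕opad) ∥ inner = 5f 1e 5c ∥ 01 42.
Outer hash (tag): sum = 95+30+92+1+66 = 284 → 01 1c.

011c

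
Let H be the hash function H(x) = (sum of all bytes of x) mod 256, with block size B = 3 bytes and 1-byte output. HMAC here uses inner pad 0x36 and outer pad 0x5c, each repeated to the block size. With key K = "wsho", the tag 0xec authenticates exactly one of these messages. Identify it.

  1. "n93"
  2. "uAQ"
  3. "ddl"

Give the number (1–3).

Key "wsho" = 77 73 68 6f is 4 bytes > B = 3, so hash it first: H(key) = c1, then zero-pad to 3 bytes: K' = c1 00 00.
K' ⊕ ipad = f7 36 36; K' ⊕ opad = 9d 5c 5c.
m1: inner = H(f7 36 36 6e 39 33) = 3d; tag = H(9d 5c 5c 3d) = 92
m2: inner = H(f7 36 36 75 41 51) = 6a; tag = H(9d 5c 5c 6a) = bf
m3: inner = H(f7 36 36 64 64 6c) = 97; tag = H(9d 5c 5c 97) = ec ← matches

3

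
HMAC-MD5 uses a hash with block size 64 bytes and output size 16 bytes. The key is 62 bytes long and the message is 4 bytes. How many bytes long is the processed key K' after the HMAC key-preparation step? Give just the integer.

Key is 62 ≤ 64 bytes, zero-padded: |K'| = 64.

64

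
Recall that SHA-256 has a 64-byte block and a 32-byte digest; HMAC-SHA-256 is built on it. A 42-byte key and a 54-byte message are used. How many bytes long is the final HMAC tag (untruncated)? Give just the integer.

32

The tag is one SHA-256 digest: 32 bytes.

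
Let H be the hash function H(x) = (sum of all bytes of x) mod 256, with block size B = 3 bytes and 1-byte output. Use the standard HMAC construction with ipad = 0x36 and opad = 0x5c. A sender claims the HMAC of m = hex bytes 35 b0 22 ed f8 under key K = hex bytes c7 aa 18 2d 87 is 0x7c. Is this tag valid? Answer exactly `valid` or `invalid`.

Key hex bytes c7 aa 18 2d 87 is 5 bytes > B = 3, so hash it first: H(key) = 3d, then zero-pad to 3 bytes: K' = 3d 00 00.
K' ⊕ ipad = 0b 36 36; K' ⊕ opad = 61 5c 5c.
Inner hash: sum = 11+54+54+53+176+34+237+248 = 867; mod 256 = 99 → 63.
Outer hash (recomputed tag): sum = 97+92+92+99 = 380; mod 256 = 124 → 7c.
Recomputed tag = 7c; claimed = 7c → match.

valid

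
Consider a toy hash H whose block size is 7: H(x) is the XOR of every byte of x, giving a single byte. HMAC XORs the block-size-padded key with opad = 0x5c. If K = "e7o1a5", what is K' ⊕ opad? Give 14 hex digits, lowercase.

Key "e7o1a5" = 65 37 6f 31 61 35 is 6 bytes ≤ B = 7; zero-pad to 7 bytes: K' = 65 37 6f 31 61 35 00.
XOR each byte with 0x5c: 65⊕5c=39, 37⊕5c=6b, 6f⊕5c=33, 31⊕5c=6d, 61⊕5c=3d, 35⊕5c=69, 00⊕5c=5c.

396b336d3d695c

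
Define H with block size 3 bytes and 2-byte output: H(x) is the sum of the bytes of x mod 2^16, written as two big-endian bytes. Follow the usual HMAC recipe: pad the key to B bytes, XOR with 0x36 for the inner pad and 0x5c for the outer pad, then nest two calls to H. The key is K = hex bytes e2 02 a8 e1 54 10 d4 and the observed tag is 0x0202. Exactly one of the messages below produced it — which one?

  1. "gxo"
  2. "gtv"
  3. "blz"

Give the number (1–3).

1

Key hex bytes e2 02 a8 e1 54 10 d4 is 7 bytes > B = 3, so hash it first: H(key) = 03 a5, then zero-pad to 3 bytes: K' = 03 a5 00.
K' ⊕ ipad = 35 93 36; K' ⊕ opad = 5f f9 5c.
m1: inner = H(35 93 36 67 78 6f) = 02 4c; tag = H(5f f9 5c 02 4c) = 0202 ← matches
m2: inner = H(35 93 36 67 74 76) = 02 4f; tag = H(5f f9 5c 02 4f) = 0205
m3: inner = H(35 93 36 62 6c 7a) = 02 46; tag = H(5f f9 5c 02 46) = 01fc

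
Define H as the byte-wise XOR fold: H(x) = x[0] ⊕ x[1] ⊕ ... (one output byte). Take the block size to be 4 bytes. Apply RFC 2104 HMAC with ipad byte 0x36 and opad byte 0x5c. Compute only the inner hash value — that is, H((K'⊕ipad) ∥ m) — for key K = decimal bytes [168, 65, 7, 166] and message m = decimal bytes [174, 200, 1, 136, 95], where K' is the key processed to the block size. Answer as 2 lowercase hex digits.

f8

Key decimal bytes [168, 65, 7, 166] = a8 41 07 a6 is exactly B = 4 bytes: K' = a8 41 07 a6.
K' ⊕ ipad = 9e 77 31 90.
Inner input = 9e 77 31 90 ∥ ae c8 01 88 5f.
Inner hash: XOR 9e⊕77⊕31⊕90⊕ae⊕c8⊕01⊕88⊕5f = f8.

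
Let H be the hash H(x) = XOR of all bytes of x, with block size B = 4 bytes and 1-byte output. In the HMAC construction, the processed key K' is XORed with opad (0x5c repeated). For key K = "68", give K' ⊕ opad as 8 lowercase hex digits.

Key "68" = 36 38 is 2 bytes ≤ B = 4; zero-pad to 4 bytes: K' = 36 38 00 00.
XOR each byte with 0x5c: 36⊕5c=6a, 38⊕5c=64, 00⊕5c=5c, 00⊕5c=5c.

6a645c5c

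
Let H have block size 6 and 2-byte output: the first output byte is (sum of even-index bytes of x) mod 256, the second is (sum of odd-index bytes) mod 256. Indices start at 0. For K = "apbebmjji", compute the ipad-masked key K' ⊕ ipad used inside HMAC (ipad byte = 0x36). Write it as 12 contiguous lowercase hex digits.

Key "apbebmjji" = 61 70 62 65 62 6d 6a 6a 69 is 9 bytes > B = 6, so hash it first: H(key) = f8 ac, then zero-pad to 6 bytes: K' = f8 ac 00 00 00 00.
XOR each byte with 0x36: f8⊕36=ce, ac⊕36=9a, 00⊕36=36, 00⊕36=36, 00⊕36=36, 00⊕36=36.

ce9a36363636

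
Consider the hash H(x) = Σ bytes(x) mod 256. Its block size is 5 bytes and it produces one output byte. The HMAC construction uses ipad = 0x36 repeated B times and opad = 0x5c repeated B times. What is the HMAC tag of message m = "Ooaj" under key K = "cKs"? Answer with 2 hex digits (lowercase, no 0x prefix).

Key "cKs" = 63 4b 73 is 3 bytes ≤ B = 5; zero-pad to 5 bytes: K' = 63 4b 73 00 00.
K' ⊕ ipad = 55 7d 45 36 36.  K' ⊕ opad = 3f 17 2f 5c 5c.
Inner input = (K'⊕ipad) ∥ m = 55 7d 45 36 36 ∥ 4f 6f 61 6a.
Inner hash: sum = 85+125+69+54+54+79+111+97+106 = 780; mod 256 = 12 → 0c.
Outer input = (K'⊕opad) ∥ inner = 3f 17 2f 5c 5c ∥ 0c.
Outer hash (tag): sum = 63+23+47+92+92+12 = 329; mod 256 = 73 → 49.

49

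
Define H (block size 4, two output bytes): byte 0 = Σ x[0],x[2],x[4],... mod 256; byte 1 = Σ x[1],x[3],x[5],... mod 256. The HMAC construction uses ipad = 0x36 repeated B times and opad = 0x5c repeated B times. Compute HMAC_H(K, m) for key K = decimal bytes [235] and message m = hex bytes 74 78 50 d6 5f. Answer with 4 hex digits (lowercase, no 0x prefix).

Key decimal bytes [235] = eb is 1 byte ≤ B = 4; zero-pad to 4 bytes: K' = eb 00 00 00.
K' ⊕ ipad = dd 36 36 36.  K' ⊕ opad = b7 5c 5c 5c.
Inner input = (K'⊕ipad) ∥ m = dd 36 36 36 ∥ 74 78 50 d6 5f.
Inner hash: even-index sum = 566 mod 256 = 54; odd-index sum = 442 mod 256 = 186 → 36 ba.
Outer input = (K'⊕opad) ∥ inner = b7 5c 5c 5c ∥ 36 ba.
Outer hash (tag): even-index sum = 329 mod 256 = 73; odd-index sum = 370 mod 256 = 114 → 49 72.

4972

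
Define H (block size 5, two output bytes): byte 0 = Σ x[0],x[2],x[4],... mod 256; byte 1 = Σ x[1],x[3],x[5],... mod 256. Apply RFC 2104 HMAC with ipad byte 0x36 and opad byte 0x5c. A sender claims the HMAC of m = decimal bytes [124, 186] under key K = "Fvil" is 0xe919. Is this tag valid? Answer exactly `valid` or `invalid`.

Key "Fvil" = 46 76 69 6c is 4 bytes ≤ B = 5; zero-pad to 5 bytes: K' = 46 76 69 6c 00.
K' ⊕ ipad = 70 40 5f 5a 36; K' ⊕ opad = 1a 2a 35 30 5c.
Inner hash: even-index sum = 447 mod 256 = 191; odd-index sum = 278 mod 256 = 22 → bf 16.
Outer hash (recomputed tag): even-index sum = 193 mod 256 = 193; odd-index sum = 281 mod 256 = 25 → c1 19.
Recomputed tag = c119; claimed = e919 → mismatch.

invalid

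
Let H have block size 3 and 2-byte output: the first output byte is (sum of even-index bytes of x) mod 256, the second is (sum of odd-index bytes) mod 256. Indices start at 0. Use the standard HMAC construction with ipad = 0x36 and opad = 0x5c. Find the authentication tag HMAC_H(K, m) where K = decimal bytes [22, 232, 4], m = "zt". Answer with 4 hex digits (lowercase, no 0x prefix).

fa7a

Key decimal bytes [22, 232, 4] = 16 e8 04 is exactly B = 3 bytes: K' = 16 e8 04.
K' ⊕ ipad = 20 de 32.  K' ⊕ opad = 4a b4 58.
Inner input = (K'⊕ipad) ∥ m = 20 de 32 ∥ 7a 74.
Inner hash: even-index sum = 198 mod 256 = 198; odd-index sum = 344 mod 256 = 88 → c6 58.
Outer input = (K'⊕opad) ∥ inner = 4a b4 58 ∥ c6 58.
Outer hash (tag): even-index sum = 250 mod 256 = 250; odd-index sum = 378 mod 256 = 122 → fa 7a.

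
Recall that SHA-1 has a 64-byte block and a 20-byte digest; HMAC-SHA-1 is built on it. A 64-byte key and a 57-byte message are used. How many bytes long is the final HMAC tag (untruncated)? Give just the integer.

20

The tag is one SHA-1 digest: 20 bytes.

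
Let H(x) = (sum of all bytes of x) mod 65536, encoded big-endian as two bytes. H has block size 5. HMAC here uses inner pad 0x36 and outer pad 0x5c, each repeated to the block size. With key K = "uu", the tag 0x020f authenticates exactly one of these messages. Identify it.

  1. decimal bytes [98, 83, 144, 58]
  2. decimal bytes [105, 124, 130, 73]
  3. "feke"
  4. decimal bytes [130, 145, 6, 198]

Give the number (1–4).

Key "uu" = 75 75 is 2 bytes ≤ B = 5; zero-pad to 5 bytes: K' = 75 75 00 00 00.
K' ⊕ ipad = 43 43 36 36 36; K' ⊕ opad = 29 29 5c 5c 5c.
m1: inner = H(43 43 36 36 36 62 53 90 3a) = 02 a7; tag = H(29 29 5c 5c 5c 02 a7) = 020f ← matches
m2: inner = H(43 43 36 36 36 69 7c 82 49) = 02 d8; tag = H(29 29 5c 5c 5c 02 d8) = 0240
m3: inner = H(43 43 36 36 36 66 65 6b 65) = 02 c3; tag = H(29 29 5c 5c 5c 02 c3) = 022b
m4: inner = H(43 43 36 36 36 82 91 06 c6) = 03 07; tag = H(29 29 5c 5c 5c 03 07) = 0170

1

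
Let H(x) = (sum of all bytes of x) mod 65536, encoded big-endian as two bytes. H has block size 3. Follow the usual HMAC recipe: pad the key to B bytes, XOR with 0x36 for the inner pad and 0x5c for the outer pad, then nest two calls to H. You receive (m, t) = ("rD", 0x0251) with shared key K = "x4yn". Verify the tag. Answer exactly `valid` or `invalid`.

Key "x4yn" = 78 34 79 6e is 4 bytes > B = 3, so hash it first: H(key) = 01 93, then zero-pad to 3 bytes: K' = 01 93 00.
K' ⊕ ipad = 37 a5 36; K' ⊕ opad = 5d cf 5c.
Inner hash: sum = 55+165+54+114+68 = 456 → 01 c8.
Outer hash (recomputed tag): sum = 93+207+92+1+200 = 593 → 02 51.
Recomputed tag = 0251; claimed = 0251 → match.

valid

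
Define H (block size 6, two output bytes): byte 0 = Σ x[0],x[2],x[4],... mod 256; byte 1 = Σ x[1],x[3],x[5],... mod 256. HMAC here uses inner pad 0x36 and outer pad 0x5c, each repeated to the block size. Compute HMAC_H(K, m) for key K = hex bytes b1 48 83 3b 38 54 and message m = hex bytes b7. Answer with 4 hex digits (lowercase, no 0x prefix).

3170

Key hex bytes b1 48 83 3b 38 54 is exactly B = 6 bytes: K' = b1 48 83 3b 38 54.
K' ⊕ ipad = 87 7e b5 0d 0e 62.  K' ⊕ opad = ed 14 df 67 64 08.
Inner input = (K'⊕ipad) ∥ m = 87 7e b5 0d 0e 62 ∥ b7.
Inner hash: even-index sum = 513 mod 256 = 1; odd-index sum = 237 mod 256 = 237 → 01 ed.
Outer input = (K'⊕opad) ∥ inner = ed 14 df 67 64 08 ∥ 01 ed.
Outer hash (tag): even-index sum = 561 mod 256 = 49; odd-index sum = 368 mod 256 = 112 → 31 70.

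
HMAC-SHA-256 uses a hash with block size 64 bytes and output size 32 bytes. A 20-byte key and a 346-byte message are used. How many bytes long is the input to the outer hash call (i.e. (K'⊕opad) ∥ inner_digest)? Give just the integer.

96

Key is 20 ≤ 64 bytes, zero-padded: |K'| = 64.
Outer input = (K'⊕opad) ∥ H(inner) → 64 + 32 = 96 bytes.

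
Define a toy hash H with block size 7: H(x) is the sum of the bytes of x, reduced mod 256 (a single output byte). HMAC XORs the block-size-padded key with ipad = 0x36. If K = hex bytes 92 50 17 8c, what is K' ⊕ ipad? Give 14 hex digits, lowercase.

Key hex bytes 92 50 17 8c is 4 bytes ≤ B = 7; zero-pad to 7 bytes: K' = 92 50 17 8c 00 00 00.
XOR each byte with 0x36: 92⊕36=a4, 50⊕36=66, 17⊕36=21, 8c⊕36=ba, 00⊕36=36, 00⊕36=36, 00⊕36=36.

a46621ba363636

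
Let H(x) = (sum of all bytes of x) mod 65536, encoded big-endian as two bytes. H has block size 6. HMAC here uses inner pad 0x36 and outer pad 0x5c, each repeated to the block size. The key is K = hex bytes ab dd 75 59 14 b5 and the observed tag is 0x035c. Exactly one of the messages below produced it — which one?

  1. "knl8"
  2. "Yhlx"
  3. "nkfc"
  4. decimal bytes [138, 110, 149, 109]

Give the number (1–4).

Key hex bytes ab dd 75 59 14 b5 is exactly B = 6 bytes: K' = ab dd 75 59 14 b5.
K' ⊕ ipad = 9d eb 43 6f 22 83; K' ⊕ opad = f7 81 29 05 48 e9.
m1: inner = H(9d eb 43 6f 22 83 6b 6e 6c 38) = 04 5c; tag = H(f7 81 29 05 48 e9 04 5c) = 0337
m2: inner = H(9d eb 43 6f 22 83 59 68 6c 78) = 04 84; tag = H(f7 81 29 05 48 e9 04 84) = 035f
m3: inner = H(9d eb 43 6f 22 83 6e 6b 66 63) = 04 81; tag = H(f7 81 29 05 48 e9 04 81) = 035c ← matches
m4: inner = H(9d eb 43 6f 22 83 8a 6e 95 6d) = 04 d9; tag = H(f7 81 29 05 48 e9 04 d9) = 03b4

3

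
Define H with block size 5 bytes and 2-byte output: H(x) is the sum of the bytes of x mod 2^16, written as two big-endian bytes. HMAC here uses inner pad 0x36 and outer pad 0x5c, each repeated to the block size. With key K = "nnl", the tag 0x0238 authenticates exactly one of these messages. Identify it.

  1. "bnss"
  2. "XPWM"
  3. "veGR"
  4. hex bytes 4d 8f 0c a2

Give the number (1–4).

3

Key "nnl" = 6e 6e 6c is 3 bytes ≤ B = 5; zero-pad to 5 bytes: K' = 6e 6e 6c 00 00.
K' ⊕ ipad = 58 58 5a 36 36; K' ⊕ opad = 32 32 30 5c 5c.
m1: inner = H(58 58 5a 36 36 62 6e 73 73) = 03 2c; tag = H(32 32 30 5c 5c 03 2c) = 017b
m2: inner = H(58 58 5a 36 36 58 50 57 4d) = 02 c2; tag = H(32 32 30 5c 5c 02 c2) = 0210
m3: inner = H(58 58 5a 36 36 76 65 47 52) = 02 ea; tag = H(32 32 30 5c 5c 02 ea) = 0238 ← matches
m4: inner = H(58 58 5a 36 36 4d 8f 0c a2) = 03 00; tag = H(32 32 30 5c 5c 03 00) = 014f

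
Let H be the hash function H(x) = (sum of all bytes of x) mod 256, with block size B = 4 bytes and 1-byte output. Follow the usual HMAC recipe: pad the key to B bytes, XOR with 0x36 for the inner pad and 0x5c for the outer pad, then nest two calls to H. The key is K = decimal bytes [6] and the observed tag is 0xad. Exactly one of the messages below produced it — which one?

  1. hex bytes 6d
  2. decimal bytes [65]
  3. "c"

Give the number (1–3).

1

Key decimal bytes [6] = 06 is 1 byte ≤ B = 4; zero-pad to 4 bytes: K' = 06 00 00 00.
K' ⊕ ipad = 30 36 36 36; K' ⊕ opad = 5a 5c 5c 5c.
m1: inner = H(30 36 36 36 6d) = 3f; tag = H(5a 5c 5c 5c 3f) = ad ← matches
m2: inner = H(30 36 36 36 41) = 13; tag = H(5a 5c 5c 5c 13) = 81
m3: inner = H(30 36 36 36 63) = 35; tag = H(5a 5c 5c 5c 35) = a3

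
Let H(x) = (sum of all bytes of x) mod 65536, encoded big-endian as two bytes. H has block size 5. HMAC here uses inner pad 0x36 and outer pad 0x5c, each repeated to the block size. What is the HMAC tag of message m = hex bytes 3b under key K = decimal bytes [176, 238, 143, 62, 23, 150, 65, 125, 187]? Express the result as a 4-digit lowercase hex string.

02f0

Key decimal bytes [176, 238, 143, 62, 23, 150, 65, 125, 187] = b0 ee 8f 3e 17 96 41 7d bb is 9 bytes > B = 5, so hash it first: H(key) = 04 91, then zero-pad to 5 bytes: K' = 04 91 00 00 00.
K' ⊕ ipad = 32 a7 36 36 36.  K' ⊕ opad = 58 cd 5c 5c 5c.
Inner input = (K'⊕ipad) ∥ m = 32 a7 36 36 36 ∥ 3b.
Inner hash: sum = 50+167+54+54+54+59 = 438 → 01 b6.
Outer input = (K'⊕opad) ∥ inner = 58 cd 5c 5c 5c ∥ 01 b6.
Outer hash (tag): sum = 88+205+92+92+92+1+182 = 752 → 02 f0.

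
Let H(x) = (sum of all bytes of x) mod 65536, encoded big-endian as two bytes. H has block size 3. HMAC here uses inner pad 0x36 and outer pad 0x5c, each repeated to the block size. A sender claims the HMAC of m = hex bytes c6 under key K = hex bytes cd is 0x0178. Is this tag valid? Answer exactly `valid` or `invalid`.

valid

Key hex bytes cd is 1 byte ≤ B = 3; zero-pad to 3 bytes: K' = cd 00 00.
K' ⊕ ipad = fb 36 36; K' ⊕ opad = 91 5c 5c.
Inner hash: sum = 251+54+54+198 = 557 → 02 2d.
Outer hash (recomputed tag): sum = 145+92+92+2+45 = 376 → 01 78.
Recomputed tag = 0178; claimed = 0178 → match.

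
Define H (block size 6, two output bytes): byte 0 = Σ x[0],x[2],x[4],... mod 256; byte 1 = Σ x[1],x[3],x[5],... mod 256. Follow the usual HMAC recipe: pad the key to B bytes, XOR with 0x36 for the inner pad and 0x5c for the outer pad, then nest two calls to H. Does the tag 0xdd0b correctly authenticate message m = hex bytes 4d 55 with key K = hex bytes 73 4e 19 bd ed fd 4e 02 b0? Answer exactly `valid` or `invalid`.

valid

Key hex bytes 73 4e 19 bd ed fd 4e 02 b0 is 9 bytes > B = 6, so hash it first: H(key) = 77 0a, then zero-pad to 6 bytes: K' = 77 0a 00 00 00 00.
K' ⊕ ipad = 41 3c 36 36 36 36; K' ⊕ opad = 2b 56 5c 5c 5c 5c.
Inner hash: even-index sum = 250 mod 256 = 250; odd-index sum = 253 mod 256 = 253 → fa fd.
Outer hash (recomputed tag): even-index sum = 477 mod 256 = 221; odd-index sum = 523 mod 256 = 11 → dd 0b.
Recomputed tag = dd0b; claimed = dd0b → match.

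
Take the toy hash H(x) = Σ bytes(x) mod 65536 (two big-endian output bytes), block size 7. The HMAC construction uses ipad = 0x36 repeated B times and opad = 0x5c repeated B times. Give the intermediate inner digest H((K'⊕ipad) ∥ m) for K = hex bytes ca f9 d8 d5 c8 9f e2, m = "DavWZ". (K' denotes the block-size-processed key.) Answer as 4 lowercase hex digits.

07e3

Key hex bytes ca f9 d8 d5 c8 9f e2 is exactly B = 7 bytes: K' = ca f9 d8 d5 c8 9f e2.
K' ⊕ ipad = fc cf ee e3 fe a9 d4.
Inner input = fc cf ee e3 fe a9 d4 ∥ 44 61 76 57 5a.
Inner hash: sum = 252+207+238+227+254+169+212+68+97+118+87+90 = 2019 → 07 e3.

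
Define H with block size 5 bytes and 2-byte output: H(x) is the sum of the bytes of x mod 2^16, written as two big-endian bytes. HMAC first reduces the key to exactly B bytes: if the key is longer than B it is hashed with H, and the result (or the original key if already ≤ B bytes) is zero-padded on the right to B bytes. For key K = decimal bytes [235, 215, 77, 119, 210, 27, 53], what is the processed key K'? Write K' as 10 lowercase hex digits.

03a8000000

|K| = 7 > B = 5, so first hash the key.
H(K): sum = 235+215+77+119+210+27+53 = 936 → 03 a8.
Zero-pad H(K) = 03 a8 to 5 bytes: K' = 03 a8 00 00 00.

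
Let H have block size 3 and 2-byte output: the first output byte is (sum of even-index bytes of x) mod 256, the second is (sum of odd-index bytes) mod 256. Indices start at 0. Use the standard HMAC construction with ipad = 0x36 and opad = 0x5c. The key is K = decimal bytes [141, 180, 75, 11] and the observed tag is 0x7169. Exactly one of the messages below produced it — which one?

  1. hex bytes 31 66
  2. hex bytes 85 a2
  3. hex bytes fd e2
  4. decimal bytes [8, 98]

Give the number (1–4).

Key decimal bytes [141, 180, 75, 11] = 8d b4 4b 0b is 4 bytes > B = 3, so hash it first: H(key) = d8 bf, then zero-pad to 3 bytes: K' = d8 bf 00.
K' ⊕ ipad = ee 89 36; K' ⊕ opad = 84 e3 5c.
m1: inner = H(ee 89 36 31 66) = 8a ba; tag = H(84 e3 5c 8a ba) = 9a6d
m2: inner = H(ee 89 36 85 a2) = c6 0e; tag = H(84 e3 5c c6 0e) = eea9
m3: inner = H(ee 89 36 fd e2) = 06 86; tag = H(84 e3 5c 06 86) = 66e9
m4: inner = H(ee 89 36 08 62) = 86 91; tag = H(84 e3 5c 86 91) = 7169 ← matches

4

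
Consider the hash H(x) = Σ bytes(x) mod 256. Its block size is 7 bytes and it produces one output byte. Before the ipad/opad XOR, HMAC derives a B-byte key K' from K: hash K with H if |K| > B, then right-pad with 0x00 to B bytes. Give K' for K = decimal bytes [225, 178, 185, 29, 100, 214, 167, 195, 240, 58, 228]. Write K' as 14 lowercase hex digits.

|K| = 11 > B = 7, so first hash the key.
H(K): sum = 225+178+185+29+100+214+167+195+240+58+228 = 1819; mod 256 = 27 → 1b.
Zero-pad H(K) = 1b to 7 bytes: K' = 1b 00 00 00 00 00 00.

1b000000000000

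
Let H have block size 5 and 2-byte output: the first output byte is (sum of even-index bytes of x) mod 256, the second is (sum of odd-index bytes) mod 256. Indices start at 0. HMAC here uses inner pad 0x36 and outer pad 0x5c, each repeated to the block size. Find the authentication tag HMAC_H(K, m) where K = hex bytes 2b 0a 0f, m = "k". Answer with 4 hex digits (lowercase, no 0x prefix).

Key hex bytes 2b 0a 0f is 3 bytes ≤ B = 5; zero-pad to 5 bytes: K' = 2b 0a 0f 00 00.
K' ⊕ ipad = 1d 3c 39 36 36.  K' ⊕ opad = 77 56 53 5c 5c.
Inner input = (K'⊕ipad) ∥ m = 1d 3c 39 36 36 ∥ 6b.
Inner hash: even-index sum = 140 mod 256 = 140; odd-index sum = 221 mod 256 = 221 → 8c dd.
Outer input = (K'⊕opad) ∥ inner = 77 56 53 5c 5c ∥ 8c dd.
Outer hash (tag): even-index sum = 515 mod 256 = 3; odd-index sum = 318 mod 256 = 62 → 03 3e.

033e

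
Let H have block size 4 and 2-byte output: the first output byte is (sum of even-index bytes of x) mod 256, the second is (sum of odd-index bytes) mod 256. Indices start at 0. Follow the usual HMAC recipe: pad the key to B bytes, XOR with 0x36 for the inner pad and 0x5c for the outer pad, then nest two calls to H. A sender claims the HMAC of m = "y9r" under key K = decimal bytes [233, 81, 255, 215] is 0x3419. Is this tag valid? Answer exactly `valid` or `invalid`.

Key decimal bytes [233, 81, 255, 215] = e9 51 ff d7 is exactly B = 4 bytes: K' = e9 51 ff d7.
K' ⊕ ipad = df 67 c9 e1; K' ⊕ opad = b5 0d a3 8b.
Inner hash: even-index sum = 659 mod 256 = 147; odd-index sum = 385 mod 256 = 129 → 93 81.
Outer hash (recomputed tag): even-index sum = 491 mod 256 = 235; odd-index sum = 281 mod 256 = 25 → eb 19.
Recomputed tag = eb19; claimed = 3419 → mismatch.

invalid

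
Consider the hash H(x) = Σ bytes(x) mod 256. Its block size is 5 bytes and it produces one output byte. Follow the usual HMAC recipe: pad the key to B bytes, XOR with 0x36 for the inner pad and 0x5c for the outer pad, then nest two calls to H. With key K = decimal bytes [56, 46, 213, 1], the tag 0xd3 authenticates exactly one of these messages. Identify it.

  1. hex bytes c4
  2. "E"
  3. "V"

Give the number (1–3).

2

Key decimal bytes [56, 46, 213, 1] = 38 2e d5 01 is 4 bytes ≤ B = 5; zero-pad to 5 bytes: K' = 38 2e d5 01 00.
K' ⊕ ipad = 0e 18 e3 37 36; K' ⊕ opad = 64 72 89 5d 5c.
m1: inner = H(0e 18 e3 37 36 c4) = 3a; tag = H(64 72 89 5d 5c 3a) = 52
m2: inner = H(0e 18 e3 37 36 45) = bb; tag = H(64 72 89 5d 5c bb) = d3 ← matches
m3: inner = H(0e 18 e3 37 36 56) = cc; tag = H(64 72 89 5d 5c cc) = e4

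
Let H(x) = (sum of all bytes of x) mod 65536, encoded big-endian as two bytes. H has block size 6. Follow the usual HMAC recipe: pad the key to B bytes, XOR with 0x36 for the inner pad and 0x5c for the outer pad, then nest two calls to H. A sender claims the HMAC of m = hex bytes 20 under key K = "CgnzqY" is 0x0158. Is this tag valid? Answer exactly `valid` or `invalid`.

invalid

Key "CgnzqY" = 43 67 6e 7a 71 59 is exactly B = 6 bytes: K' = 43 67 6e 7a 71 59.
K' ⊕ ipad = 75 51 58 4c 47 6f; K' ⊕ opad = 1f 3b 32 26 2d 05.
Inner hash: sum = 117+81+88+76+71+111+32 = 576 → 02 40.
Outer hash (recomputed tag): sum = 31+59+50+38+45+5+2+64 = 294 → 01 26.
Recomputed tag = 0126; claimed = 0158 → mismatch.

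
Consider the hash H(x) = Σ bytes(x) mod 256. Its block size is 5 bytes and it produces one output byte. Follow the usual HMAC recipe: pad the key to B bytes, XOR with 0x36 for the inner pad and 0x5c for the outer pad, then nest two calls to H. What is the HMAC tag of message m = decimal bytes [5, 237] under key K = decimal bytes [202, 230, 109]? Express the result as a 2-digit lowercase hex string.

be

Key decimal bytes [202, 230, 109] = ca e6 6d is 3 bytes ≤ B = 5; zero-pad to 5 bytes: K' = ca e6 6d 00 00.
K' ⊕ ipad = fc d0 5b 36 36.  K' ⊕ opad = 96 ba 31 5c 5c.
Inner input = (K'⊕ipad) ∥ m = fc d0 5b 36 36 ∥ 05 ed.
Inner hash: sum = 252+208+91+54+54+5+237 = 901; mod 256 = 133 → 85.
Outer input = (K'⊕opad) ∥ inner = 96 ba 31 5c 5c ∥ 85.
Outer hash (tag): sum = 150+186+49+92+92+133 = 702; mod 256 = 190 → be.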